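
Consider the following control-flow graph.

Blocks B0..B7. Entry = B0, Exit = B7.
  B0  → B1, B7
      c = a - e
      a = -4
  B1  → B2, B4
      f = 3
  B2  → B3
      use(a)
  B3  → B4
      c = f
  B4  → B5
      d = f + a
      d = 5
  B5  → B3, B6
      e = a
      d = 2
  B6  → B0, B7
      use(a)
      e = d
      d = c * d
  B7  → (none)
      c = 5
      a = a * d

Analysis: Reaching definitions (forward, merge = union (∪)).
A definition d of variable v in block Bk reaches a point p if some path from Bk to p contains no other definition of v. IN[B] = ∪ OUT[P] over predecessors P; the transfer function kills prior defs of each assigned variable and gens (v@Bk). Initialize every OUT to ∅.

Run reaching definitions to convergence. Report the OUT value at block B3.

Converged values:
  B0:   IN={a@B0, c@B0, c@B3, d@B6, e@B6, f@B1}   OUT={a@B0, c@B0, d@B6, e@B6, f@B1}
  B1:   IN={a@B0, c@B0, d@B6, e@B6, f@B1}   OUT={a@B0, c@B0, d@B6, e@B6, f@B1}
  B2:   IN={a@B0, c@B0, d@B6, e@B6, f@B1}   OUT={a@B0, c@B0, d@B6, e@B6, f@B1}
  B3:   IN={a@B0, c@B0, c@B3, d@B5, d@B6, e@B5, e@B6, f@B1}   OUT={a@B0, c@B3, d@B5, d@B6, e@B5, e@B6, f@B1}
  B4:   IN={a@B0, c@B0, c@B3, d@B5, d@B6, e@B5, e@B6, f@B1}   OUT={a@B0, c@B0, c@B3, d@B4, e@B5, e@B6, f@B1}
  B5:   IN={a@B0, c@B0, c@B3, d@B4, e@B5, e@B6, f@B1}   OUT={a@B0, c@B0, c@B3, d@B5, e@B5, f@B1}
  B6:   IN={a@B0, c@B0, c@B3, d@B5, e@B5, f@B1}   OUT={a@B0, c@B0, c@B3, d@B6, e@B6, f@B1}
  B7:   IN={a@B0, c@B0, c@B3, d@B6, e@B6, f@B1}   OUT={a@B7, c@B7, d@B6, e@B6, f@B1}

Merge at B3: IN[B3] = OUT[B2] ⊔ OUT[B5] = {a@B0, c@B0, c@B3, d@B5, d@B6, e@B5, e@B6, f@B1}
Applying B3's transfer function to that IN value gives OUT[B3] (row B3 above).

Answer: {a@B0, c@B3, d@B5, d@B6, e@B5, e@B6, f@B1}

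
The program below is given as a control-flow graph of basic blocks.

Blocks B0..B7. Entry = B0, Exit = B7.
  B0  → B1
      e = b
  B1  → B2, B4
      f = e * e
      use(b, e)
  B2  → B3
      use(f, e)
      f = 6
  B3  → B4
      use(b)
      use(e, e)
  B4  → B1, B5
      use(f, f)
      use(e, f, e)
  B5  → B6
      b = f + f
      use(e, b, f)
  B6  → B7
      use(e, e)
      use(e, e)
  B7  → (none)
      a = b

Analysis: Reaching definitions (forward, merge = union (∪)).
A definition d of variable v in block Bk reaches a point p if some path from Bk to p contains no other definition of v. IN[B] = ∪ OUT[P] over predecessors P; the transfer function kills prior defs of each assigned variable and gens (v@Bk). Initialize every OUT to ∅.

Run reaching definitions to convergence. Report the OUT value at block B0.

Fixpoint table:
  B0:  IN={}  OUT={e@B0}
  B1:  IN={e@B0, f@B1, f@B2}  OUT={e@B0, f@B1}
  B2:  IN={e@B0, f@B1}  OUT={e@B0, f@B2}
  B3:  IN={e@B0, f@B2}  OUT={e@B0, f@B2}
  B4:  IN={e@B0, f@B1, f@B2}  OUT={e@B0, f@B1, f@B2}
  B5:  IN={e@B0, f@B1, f@B2}  OUT={b@B5, e@B0, f@B1, f@B2}
  B6:  IN={b@B5, e@B0, f@B1, f@B2}  OUT={b@B5, e@B0, f@B1, f@B2}
  B7:  IN={b@B5, e@B0, f@B1, f@B2}  OUT={a@B7, b@B5, e@B0, f@B1, f@B2}

B0 is the boundary node: IN[B0] = {}
Applying B0's transfer function to that IN value gives OUT[B0] (row B0 above).

Answer: {e@B0}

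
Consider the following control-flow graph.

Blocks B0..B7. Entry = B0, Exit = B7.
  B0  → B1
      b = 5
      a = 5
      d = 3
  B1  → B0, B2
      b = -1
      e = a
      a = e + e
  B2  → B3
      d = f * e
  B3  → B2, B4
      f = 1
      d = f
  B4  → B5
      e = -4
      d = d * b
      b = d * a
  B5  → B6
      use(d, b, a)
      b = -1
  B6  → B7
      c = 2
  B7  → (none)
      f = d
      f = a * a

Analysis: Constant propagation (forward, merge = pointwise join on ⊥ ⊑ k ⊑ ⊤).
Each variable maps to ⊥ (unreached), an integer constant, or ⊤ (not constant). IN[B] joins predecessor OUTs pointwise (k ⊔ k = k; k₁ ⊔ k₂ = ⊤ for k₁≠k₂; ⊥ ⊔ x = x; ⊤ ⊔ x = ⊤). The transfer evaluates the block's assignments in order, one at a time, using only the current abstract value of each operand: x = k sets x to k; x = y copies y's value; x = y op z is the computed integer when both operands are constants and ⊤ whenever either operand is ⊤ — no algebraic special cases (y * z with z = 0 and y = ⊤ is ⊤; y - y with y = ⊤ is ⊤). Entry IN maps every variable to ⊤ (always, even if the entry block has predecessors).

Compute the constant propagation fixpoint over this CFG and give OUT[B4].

Answer: {a: 10, b: -10, c: ⊤, d: -1, e: -4, f: 1}

Working:
Fixpoint table:
  B0:   IN=(all ⊤)   OUT={a:5, b:5, d:3; rest ⊤}
  B1:   IN={a:5, b:5, d:3; rest ⊤}   OUT={a:10, b:-1, d:3, e:5; rest ⊤}
  B2:   IN={a:10, b:-1, e:5; rest ⊤}   OUT={a:10, b:-1, e:5; rest ⊤}
  B3:   IN={a:10, b:-1, e:5; rest ⊤}   OUT={a:10, b:-1, d:1, e:5, f:1; rest ⊤}
  B4:   IN={a:10, b:-1, d:1, e:5, f:1; rest ⊤}   OUT={a:10, b:-10, d:-1, e:-4, f:1; rest ⊤}
  B5:   IN={a:10, b:-10, d:-1, e:-4, f:1; rest ⊤}   OUT={a:10, b:-1, d:-1, e:-4, f:1; rest ⊤}
  B6:   IN={a:10, b:-1, d:-1, e:-4, f:1; rest ⊤}   OUT={a:10, b:-1, c:2, d:-1, e:-4, f:1; rest ⊤}
  B7:   IN={a:10, b:-1, c:2, d:-1, e:-4, f:1; rest ⊤}   OUT={a:10, b:-1, c:2, d:-1, e:-4, f:100; rest ⊤}

Merge at B4: IN[B4] = OUT[B3] = {a: 10, b: -1, c: ⊤, d: 1, e: 5, f: 1}
Applying B4's transfer function to that IN value gives OUT[B4] (row B4 above).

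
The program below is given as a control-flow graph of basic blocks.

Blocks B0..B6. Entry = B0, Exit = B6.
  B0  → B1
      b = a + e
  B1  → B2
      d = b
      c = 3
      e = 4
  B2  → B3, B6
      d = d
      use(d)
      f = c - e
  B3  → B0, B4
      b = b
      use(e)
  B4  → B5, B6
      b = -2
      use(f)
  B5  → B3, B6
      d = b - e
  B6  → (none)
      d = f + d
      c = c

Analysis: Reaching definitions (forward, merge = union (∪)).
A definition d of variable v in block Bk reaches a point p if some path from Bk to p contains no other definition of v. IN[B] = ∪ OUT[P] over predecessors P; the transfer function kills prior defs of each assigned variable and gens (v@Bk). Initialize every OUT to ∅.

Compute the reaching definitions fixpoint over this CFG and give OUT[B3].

Per-block solution:
  B0:  IN={b@B3, c@B1, d@B2, d@B5, e@B1, f@B2}  OUT={b@B0, c@B1, d@B2, d@B5, e@B1, f@B2}
  B1:  IN={b@B0, c@B1, d@B2, d@B5, e@B1, f@B2}  OUT={b@B0, c@B1, d@B1, e@B1, f@B2}
  B2:  IN={b@B0, c@B1, d@B1, e@B1, f@B2}  OUT={b@B0, c@B1, d@B2, e@B1, f@B2}
  B3:  IN={b@B0, b@B4, c@B1, d@B2, d@B5, e@B1, f@B2}  OUT={b@B3, c@B1, d@B2, d@B5, e@B1, f@B2}
  B4:  IN={b@B3, c@B1, d@B2, d@B5, e@B1, f@B2}  OUT={b@B4, c@B1, d@B2, d@B5, e@B1, f@B2}
  B5:  IN={b@B4, c@B1, d@B2, d@B5, e@B1, f@B2}  OUT={b@B4, c@B1, d@B5, e@B1, f@B2}
  B6:  IN={b@B0, b@B4, c@B1, d@B2, d@B5, e@B1, f@B2}  OUT={b@B0, b@B4, c@B6, d@B6, e@B1, f@B2}

Merge at B3: IN[B3] = OUT[B2] ⊔ OUT[B5] = {b@B0, b@B4, c@B1, d@B2, d@B5, e@B1, f@B2}
Applying B3's transfer function to that IN value gives OUT[B3] (row B3 above).

Answer: {b@B3, c@B1, d@B2, d@B5, e@B1, f@B2}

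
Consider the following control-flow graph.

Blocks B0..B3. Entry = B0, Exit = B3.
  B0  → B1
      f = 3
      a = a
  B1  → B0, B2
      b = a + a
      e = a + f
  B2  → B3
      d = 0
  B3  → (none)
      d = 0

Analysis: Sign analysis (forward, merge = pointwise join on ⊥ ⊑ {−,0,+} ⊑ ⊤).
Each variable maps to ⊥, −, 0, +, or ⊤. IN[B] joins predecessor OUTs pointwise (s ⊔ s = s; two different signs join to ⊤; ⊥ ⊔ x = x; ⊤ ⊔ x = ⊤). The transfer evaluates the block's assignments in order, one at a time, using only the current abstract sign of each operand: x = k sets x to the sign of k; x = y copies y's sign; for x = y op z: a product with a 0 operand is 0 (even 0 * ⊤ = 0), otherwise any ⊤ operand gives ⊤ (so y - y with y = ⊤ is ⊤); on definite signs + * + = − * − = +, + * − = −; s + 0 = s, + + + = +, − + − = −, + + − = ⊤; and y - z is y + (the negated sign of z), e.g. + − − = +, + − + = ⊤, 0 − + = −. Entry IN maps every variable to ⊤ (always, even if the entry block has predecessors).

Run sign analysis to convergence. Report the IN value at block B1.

Answer: {a: ⊤, b: ⊤, c: ⊤, d: ⊤, e: ⊤, f: +}

Derivation:
Fixpoint table:
  B0:  IN=(all ⊤)  OUT={f:+; rest ⊤}
  B1:  IN={f:+; rest ⊤}  OUT={f:+; rest ⊤}
  B2:  IN={f:+; rest ⊤}  OUT={d:0, f:+; rest ⊤}
  B3:  IN={d:0, f:+; rest ⊤}  OUT={d:0, f:+; rest ⊤}

Merge at B1: IN[B1] = OUT[B0] = {a: ⊤, b: ⊤, c: ⊤, d: ⊤, e: ⊤, f: +}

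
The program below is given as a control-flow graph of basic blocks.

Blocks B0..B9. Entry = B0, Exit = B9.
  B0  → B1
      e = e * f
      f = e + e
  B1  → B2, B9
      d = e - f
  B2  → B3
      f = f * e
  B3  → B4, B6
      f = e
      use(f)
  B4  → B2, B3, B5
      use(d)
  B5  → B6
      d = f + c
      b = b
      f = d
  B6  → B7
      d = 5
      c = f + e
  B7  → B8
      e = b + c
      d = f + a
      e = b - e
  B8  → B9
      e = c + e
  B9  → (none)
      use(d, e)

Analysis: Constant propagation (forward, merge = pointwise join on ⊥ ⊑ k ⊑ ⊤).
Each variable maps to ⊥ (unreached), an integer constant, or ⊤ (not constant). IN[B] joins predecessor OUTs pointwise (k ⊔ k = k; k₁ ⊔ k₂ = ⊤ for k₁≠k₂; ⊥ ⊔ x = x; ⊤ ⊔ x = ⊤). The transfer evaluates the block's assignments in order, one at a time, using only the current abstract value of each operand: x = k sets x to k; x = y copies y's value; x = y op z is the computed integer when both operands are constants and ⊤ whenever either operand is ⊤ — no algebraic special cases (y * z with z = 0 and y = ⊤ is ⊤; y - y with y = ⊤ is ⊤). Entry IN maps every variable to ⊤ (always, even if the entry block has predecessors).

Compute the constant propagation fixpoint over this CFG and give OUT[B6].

Answer: {a: ⊤, b: ⊤, c: ⊤, d: 5, e: ⊤, f: ⊤}

Trace:
Converged values:
  B0: | IN=(all ⊤) | OUT=(all ⊤)
  B1: | IN=(all ⊤) | OUT=(all ⊤)
  B2: | IN=(all ⊤) | OUT=(all ⊤)
  B3: | IN=(all ⊤) | OUT=(all ⊤)
  B4: | IN=(all ⊤) | OUT=(all ⊤)
  B5: | IN=(all ⊤) | OUT=(all ⊤)
  B6: | IN=(all ⊤) | OUT={d:5; rest ⊤}
  B7: | IN={d:5; rest ⊤} | OUT=(all ⊤)
  B8: | IN=(all ⊤) | OUT=(all ⊤)
  B9: | IN=(all ⊤) | OUT=(all ⊤)

Merge at B6: IN[B6] = OUT[B3] ⊔ OUT[B5] = {a: ⊤, b: ⊤, c: ⊤, d: ⊤, e: ⊤, f: ⊤}
Applying B6's transfer function to that IN value gives OUT[B6] (row B6 above).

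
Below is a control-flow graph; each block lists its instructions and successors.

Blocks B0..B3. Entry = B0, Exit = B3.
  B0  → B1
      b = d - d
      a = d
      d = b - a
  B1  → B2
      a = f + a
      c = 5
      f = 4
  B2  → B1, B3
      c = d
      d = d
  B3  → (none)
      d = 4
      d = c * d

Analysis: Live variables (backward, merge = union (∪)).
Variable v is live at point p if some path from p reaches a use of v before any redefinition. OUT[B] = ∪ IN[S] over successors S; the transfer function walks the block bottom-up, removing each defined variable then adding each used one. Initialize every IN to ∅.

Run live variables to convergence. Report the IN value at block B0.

Answer: {d, f}

Trace:
Converged values:
  B0:  IN={d, f}  OUT={a, d, f}
  B1:  IN={a, d, f}  OUT={a, d, f}
  B2:  IN={a, d, f}  OUT={a, c, d, f}
  B3:  IN={c}  OUT={}

Merge at B0: OUT[B0] = IN[B1] = {a, d, f}
Applying B0's transfer function to that OUT value gives IN[B0] (row B0 above).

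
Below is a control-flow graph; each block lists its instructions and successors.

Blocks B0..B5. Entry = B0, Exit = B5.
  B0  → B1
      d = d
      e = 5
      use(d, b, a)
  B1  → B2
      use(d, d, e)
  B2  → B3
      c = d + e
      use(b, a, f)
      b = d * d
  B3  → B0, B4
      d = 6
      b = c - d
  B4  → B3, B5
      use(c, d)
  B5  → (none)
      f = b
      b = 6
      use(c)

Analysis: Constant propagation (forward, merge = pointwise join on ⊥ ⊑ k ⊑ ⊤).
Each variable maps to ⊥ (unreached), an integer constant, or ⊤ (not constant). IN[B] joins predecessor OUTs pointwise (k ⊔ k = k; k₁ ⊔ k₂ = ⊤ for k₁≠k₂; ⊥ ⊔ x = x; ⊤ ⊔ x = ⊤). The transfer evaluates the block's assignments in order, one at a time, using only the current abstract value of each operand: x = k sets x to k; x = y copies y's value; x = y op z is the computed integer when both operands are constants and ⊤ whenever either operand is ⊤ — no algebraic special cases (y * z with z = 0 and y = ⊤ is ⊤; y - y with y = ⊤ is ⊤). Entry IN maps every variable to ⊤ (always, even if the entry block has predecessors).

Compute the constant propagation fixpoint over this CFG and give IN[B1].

Answer: {a: ⊤, b: ⊤, c: ⊤, d: ⊤, e: 5, f: ⊤}

Trace:
Converged values:
  B0:   IN=(all ⊤)   OUT={e:5; rest ⊤}
  B1:   IN={e:5; rest ⊤}   OUT={e:5; rest ⊤}
  B2:   IN={e:5; rest ⊤}   OUT={e:5; rest ⊤}
  B3:   IN={e:5; rest ⊤}   OUT={d:6, e:5; rest ⊤}
  B4:   IN={d:6, e:5; rest ⊤}   OUT={d:6, e:5; rest ⊤}
  B5:   IN={d:6, e:5; rest ⊤}   OUT={b:6, d:6, e:5; rest ⊤}

Merge at B1: IN[B1] = OUT[B0] = {a: ⊤, b: ⊤, c: ⊤, d: ⊤, e: 5, f: ⊤}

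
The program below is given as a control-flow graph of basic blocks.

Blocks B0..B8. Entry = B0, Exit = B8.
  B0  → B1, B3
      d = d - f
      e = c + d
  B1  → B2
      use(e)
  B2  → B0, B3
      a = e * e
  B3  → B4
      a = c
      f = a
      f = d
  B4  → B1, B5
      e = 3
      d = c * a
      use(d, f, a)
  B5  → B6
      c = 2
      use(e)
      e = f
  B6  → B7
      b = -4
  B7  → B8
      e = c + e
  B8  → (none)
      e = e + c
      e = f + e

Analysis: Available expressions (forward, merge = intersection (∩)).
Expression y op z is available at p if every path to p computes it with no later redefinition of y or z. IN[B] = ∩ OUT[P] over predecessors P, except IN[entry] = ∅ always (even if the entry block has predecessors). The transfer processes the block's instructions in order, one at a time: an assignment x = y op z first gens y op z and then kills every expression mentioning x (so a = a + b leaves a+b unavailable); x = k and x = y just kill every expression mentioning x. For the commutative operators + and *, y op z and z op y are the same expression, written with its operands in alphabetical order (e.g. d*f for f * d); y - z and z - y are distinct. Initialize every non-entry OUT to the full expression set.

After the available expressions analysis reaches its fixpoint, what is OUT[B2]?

Converged values:
  B0: | IN={} | OUT={c+d}
  B1: | IN={} | OUT={}
  B2: | IN={} | OUT={e*e}
  B3: | IN={} | OUT={}
  B4: | IN={} | OUT={a*c}
  B5: | IN={a*c} | OUT={}
  B6: | IN={} | OUT={}
  B7: | IN={} | OUT={}
  B8: | IN={} | OUT={}

Merge at B2: IN[B2] = OUT[B1] = {}
Applying B2's transfer function to that IN value gives OUT[B2] (row B2 above).

Answer: {e*e}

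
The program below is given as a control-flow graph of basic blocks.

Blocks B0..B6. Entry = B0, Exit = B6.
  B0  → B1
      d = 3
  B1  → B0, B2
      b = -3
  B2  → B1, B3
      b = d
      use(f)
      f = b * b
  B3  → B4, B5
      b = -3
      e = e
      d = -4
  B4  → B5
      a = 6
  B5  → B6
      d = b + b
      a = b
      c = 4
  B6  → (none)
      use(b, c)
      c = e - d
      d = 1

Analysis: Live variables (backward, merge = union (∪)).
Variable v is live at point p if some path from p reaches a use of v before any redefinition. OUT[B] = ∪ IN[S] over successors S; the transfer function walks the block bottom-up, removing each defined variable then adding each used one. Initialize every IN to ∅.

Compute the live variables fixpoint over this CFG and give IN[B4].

Fixpoint table:
  B0:  IN={e, f}  OUT={d, e, f}
  B1:  IN={d, e, f}  OUT={d, e, f}
  B2:  IN={d, e, f}  OUT={d, e, f}
  B3:  IN={e}  OUT={b, e}
  B4:  IN={b, e}  OUT={b, e}
  B5:  IN={b, e}  OUT={b, c, d, e}
  B6:  IN={b, c, d, e}  OUT={}

Merge at B4: OUT[B4] = IN[B5] = {b, e}
Applying B4's transfer function to that OUT value gives IN[B4] (row B4 above).

Answer: {b, e}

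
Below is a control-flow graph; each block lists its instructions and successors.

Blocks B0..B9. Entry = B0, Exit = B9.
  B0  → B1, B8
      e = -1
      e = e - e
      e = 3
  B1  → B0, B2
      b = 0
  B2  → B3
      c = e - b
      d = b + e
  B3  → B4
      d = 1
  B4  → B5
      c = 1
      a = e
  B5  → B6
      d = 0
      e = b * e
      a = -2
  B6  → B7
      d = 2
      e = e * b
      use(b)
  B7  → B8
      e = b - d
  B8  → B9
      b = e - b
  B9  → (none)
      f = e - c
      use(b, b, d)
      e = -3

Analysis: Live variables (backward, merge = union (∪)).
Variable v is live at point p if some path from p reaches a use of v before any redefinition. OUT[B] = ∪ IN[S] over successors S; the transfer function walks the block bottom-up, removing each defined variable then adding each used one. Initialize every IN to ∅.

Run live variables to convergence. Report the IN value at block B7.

Per-block solution:
  B0:  IN={b, c, d}  OUT={b, c, d, e}
  B1:  IN={c, d, e}  OUT={b, c, d, e}
  B2:  IN={b, e}  OUT={b, e}
  B3:  IN={b, e}  OUT={b, e}
  B4:  IN={b, e}  OUT={b, c, e}
  B5:  IN={b, c, e}  OUT={b, c, e}
  B6:  IN={b, c, e}  OUT={b, c, d}
  B7:  IN={b, c, d}  OUT={b, c, d, e}
  B8:  IN={b, c, d, e}  OUT={b, c, d, e}
  B9:  IN={b, c, d, e}  OUT={}

Merge at B7: OUT[B7] = IN[B8] = {b, c, d, e}
Applying B7's transfer function to that OUT value gives IN[B7] (row B7 above).

Answer: {b, c, d}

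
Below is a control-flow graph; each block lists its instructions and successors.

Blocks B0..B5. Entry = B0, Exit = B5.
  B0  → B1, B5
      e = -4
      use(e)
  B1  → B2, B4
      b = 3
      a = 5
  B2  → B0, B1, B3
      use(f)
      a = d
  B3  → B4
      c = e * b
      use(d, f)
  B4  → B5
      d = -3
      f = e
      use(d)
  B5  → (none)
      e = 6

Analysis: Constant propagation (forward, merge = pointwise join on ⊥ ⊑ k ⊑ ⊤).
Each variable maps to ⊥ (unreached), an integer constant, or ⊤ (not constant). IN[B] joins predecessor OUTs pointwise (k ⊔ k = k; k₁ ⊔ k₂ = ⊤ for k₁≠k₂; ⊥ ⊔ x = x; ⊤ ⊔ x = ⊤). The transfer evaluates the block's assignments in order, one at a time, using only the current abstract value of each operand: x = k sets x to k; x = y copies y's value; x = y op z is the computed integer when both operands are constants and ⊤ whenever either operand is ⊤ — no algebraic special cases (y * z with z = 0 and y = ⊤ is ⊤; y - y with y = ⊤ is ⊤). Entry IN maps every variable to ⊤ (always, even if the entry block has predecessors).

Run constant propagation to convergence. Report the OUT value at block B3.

Answer: {a: ⊤, b: 3, c: -12, d: ⊤, e: -4, f: ⊤}

Trace:
Per-block solution:
  B0: | IN=(all ⊤) | OUT={e:-4; rest ⊤}
  B1: | IN={e:-4; rest ⊤} | OUT={a:5, b:3, e:-4; rest ⊤}
  B2: | IN={a:5, b:3, e:-4; rest ⊤} | OUT={b:3, e:-4; rest ⊤}
  B3: | IN={b:3, e:-4; rest ⊤} | OUT={b:3, c:-12, e:-4; rest ⊤}
  B4: | IN={b:3, e:-4; rest ⊤} | OUT={b:3, d:-3, e:-4, f:-4; rest ⊤}
  B5: | IN={e:-4; rest ⊤} | OUT={e:6; rest ⊤}

Merge at B3: IN[B3] = OUT[B2] = {a: ⊤, b: 3, c: ⊤, d: ⊤, e: -4, f: ⊤}
Applying B3's transfer function to that IN value gives OUT[B3] (row B3 above).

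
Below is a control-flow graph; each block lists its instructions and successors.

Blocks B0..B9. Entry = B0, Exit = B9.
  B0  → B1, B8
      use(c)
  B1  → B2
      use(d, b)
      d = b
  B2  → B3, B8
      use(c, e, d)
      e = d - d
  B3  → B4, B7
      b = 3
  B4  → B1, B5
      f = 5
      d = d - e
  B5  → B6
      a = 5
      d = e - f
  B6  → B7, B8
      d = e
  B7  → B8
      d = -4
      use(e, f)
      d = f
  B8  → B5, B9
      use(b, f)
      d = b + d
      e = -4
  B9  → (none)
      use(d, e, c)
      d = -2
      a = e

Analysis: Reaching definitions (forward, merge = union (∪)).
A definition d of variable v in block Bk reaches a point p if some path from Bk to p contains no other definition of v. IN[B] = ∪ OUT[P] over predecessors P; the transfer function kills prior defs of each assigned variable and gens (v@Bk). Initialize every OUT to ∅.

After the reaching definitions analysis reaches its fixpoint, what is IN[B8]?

Per-block solution:
  B0:   IN={}   OUT={}
  B1:   IN={b@B3, d@B4, e@B2, f@B4}   OUT={b@B3, d@B1, e@B2, f@B4}
  B2:   IN={b@B3, d@B1, e@B2, f@B4}   OUT={b@B3, d@B1, e@B2, f@B4}
  B3:   IN={b@B3, d@B1, e@B2, f@B4}   OUT={b@B3, d@B1, e@B2, f@B4}
  B4:   IN={b@B3, d@B1, e@B2, f@B4}   OUT={b@B3, d@B4, e@B2, f@B4}
  B5:   IN={a@B5, b@B3, d@B4, d@B8, e@B2, e@B8, f@B4}   OUT={a@B5, b@B3, d@B5, e@B2, e@B8, f@B4}
  B6:   IN={a@B5, b@B3, d@B5, e@B2, e@B8, f@B4}   OUT={a@B5, b@B3, d@B6, e@B2, e@B8, f@B4}
  B7:   IN={a@B5, b@B3, d@B1, d@B6, e@B2, e@B8, f@B4}   OUT={a@B5, b@B3, d@B7, e@B2, e@B8, f@B4}
  B8:   IN={a@B5, b@B3, d@B1, d@B6, d@B7, e@B2, e@B8, f@B4}   OUT={a@B5, b@B3, d@B8, e@B8, f@B4}
  B9:   IN={a@B5, b@B3, d@B8, e@B8, f@B4}   OUT={a@B9, b@B3, d@B9, e@B8, f@B4}

Merge at B8: IN[B8] = OUT[B0] ⊔ OUT[B2] ⊔ OUT[B6] ⊔ OUT[B7] = {a@B5, b@B3, d@B1, d@B6, d@B7, e@B2, e@B8, f@B4}

Answer: {a@B5, b@B3, d@B1, d@B6, d@B7, e@B2, e@B8, f@B4}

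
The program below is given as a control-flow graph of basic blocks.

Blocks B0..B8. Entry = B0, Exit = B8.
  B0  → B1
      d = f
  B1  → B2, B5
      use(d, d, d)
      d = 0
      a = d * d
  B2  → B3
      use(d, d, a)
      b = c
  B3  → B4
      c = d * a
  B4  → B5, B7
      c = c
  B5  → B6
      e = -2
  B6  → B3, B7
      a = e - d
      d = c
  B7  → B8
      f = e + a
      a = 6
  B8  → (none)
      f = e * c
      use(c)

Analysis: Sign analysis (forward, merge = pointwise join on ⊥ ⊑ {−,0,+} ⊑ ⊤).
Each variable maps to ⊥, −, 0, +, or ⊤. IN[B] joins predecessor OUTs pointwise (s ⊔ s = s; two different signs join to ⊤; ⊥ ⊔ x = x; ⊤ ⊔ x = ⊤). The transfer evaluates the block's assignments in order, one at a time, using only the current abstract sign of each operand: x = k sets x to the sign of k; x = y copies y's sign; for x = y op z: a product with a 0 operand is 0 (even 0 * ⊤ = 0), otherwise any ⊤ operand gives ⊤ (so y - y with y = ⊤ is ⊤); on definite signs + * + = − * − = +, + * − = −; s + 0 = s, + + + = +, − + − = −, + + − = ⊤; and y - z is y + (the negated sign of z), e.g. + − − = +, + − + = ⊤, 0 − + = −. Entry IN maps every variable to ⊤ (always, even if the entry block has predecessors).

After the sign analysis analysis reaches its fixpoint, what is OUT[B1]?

Per-block solution:
  B0:  IN=(all ⊤)  OUT=(all ⊤)
  B1:  IN=(all ⊤)  OUT={a:0, d:0; rest ⊤}
  B2:  IN={a:0, d:0; rest ⊤}  OUT={a:0, d:0; rest ⊤}
  B3:  IN=(all ⊤)  OUT=(all ⊤)
  B4:  IN=(all ⊤)  OUT=(all ⊤)
  B5:  IN=(all ⊤)  OUT={e:-; rest ⊤}
  B6:  IN={e:-; rest ⊤}  OUT={e:-; rest ⊤}
  B7:  IN=(all ⊤)  OUT={a:+; rest ⊤}
  B8:  IN={a:+; rest ⊤}  OUT={a:+; rest ⊤}

Merge at B1: IN[B1] = OUT[B0] = {a: ⊤, b: ⊤, c: ⊤, d: ⊤, e: ⊤, f: ⊤}
Applying B1's transfer function to that IN value gives OUT[B1] (row B1 above).

Answer: {a: 0, b: ⊤, c: ⊤, d: 0, e: ⊤, f: ⊤}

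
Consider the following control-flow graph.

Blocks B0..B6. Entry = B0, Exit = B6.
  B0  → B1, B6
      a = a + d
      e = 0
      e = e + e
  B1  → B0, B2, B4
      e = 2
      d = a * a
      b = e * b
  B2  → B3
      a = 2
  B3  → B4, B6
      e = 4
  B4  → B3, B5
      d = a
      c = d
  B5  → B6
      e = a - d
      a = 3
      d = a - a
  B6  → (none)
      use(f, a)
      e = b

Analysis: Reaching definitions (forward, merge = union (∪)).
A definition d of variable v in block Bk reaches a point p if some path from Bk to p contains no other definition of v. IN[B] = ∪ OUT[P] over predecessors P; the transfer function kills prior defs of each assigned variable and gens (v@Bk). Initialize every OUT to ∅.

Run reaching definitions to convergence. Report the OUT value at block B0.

Per-block solution:
  B0:   IN={a@B0, b@B1, d@B1, e@B1}   OUT={a@B0, b@B1, d@B1, e@B0}
  B1:   IN={a@B0, b@B1, d@B1, e@B0}   OUT={a@B0, b@B1, d@B1, e@B1}
  B2:   IN={a@B0, b@B1, d@B1, e@B1}   OUT={a@B2, b@B1, d@B1, e@B1}
  B3:   IN={a@B0, a@B2, b@B1, c@B4, d@B1, d@B4, e@B1, e@B3}   OUT={a@B0, a@B2, b@B1, c@B4, d@B1, d@B4, e@B3}
  B4:   IN={a@B0, a@B2, b@B1, c@B4, d@B1, d@B4, e@B1, e@B3}   OUT={a@B0, a@B2, b@B1, c@B4, d@B4, e@B1, e@B3}
  B5:   IN={a@B0, a@B2, b@B1, c@B4, d@B4, e@B1, e@B3}   OUT={a@B5, b@B1, c@B4, d@B5, e@B5}
  B6:   IN={a@B0, a@B2, a@B5, b@B1, c@B4, d@B1, d@B4, d@B5, e@B0, e@B3, e@B5}   OUT={a@B0, a@B2, a@B5, b@B1, c@B4, d@B1, d@B4, d@B5, e@B6}

Merge at B0 (entry node, so the boundary value {} is joined with the incoming edge(s)): IN[B0] = {} ⊔ OUT[B1] = {a@B0, b@B1, d@B1, e@B1}
Applying B0's transfer function to that IN value gives OUT[B0] (row B0 above).

Answer: {a@B0, b@B1, d@B1, e@B0}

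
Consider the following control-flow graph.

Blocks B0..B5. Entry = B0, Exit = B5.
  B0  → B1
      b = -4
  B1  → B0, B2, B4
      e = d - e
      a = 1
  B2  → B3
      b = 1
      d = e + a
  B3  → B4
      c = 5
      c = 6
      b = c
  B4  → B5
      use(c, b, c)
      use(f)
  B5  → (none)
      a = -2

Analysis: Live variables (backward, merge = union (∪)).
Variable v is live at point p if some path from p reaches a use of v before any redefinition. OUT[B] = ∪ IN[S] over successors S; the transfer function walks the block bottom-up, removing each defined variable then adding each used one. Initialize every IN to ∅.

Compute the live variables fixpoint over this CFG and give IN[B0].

Converged values:
  B0:   IN={c, d, e, f}   OUT={b, c, d, e, f}
  B1:   IN={b, c, d, e, f}   OUT={a, b, c, d, e, f}
  B2:   IN={a, e, f}   OUT={f}
  B3:   IN={f}   OUT={b, c, f}
  B4:   IN={b, c, f}   OUT={}
  B5:   IN={}   OUT={}

Merge at B0: OUT[B0] = IN[B1] = {b, c, d, e, f}
Applying B0's transfer function to that OUT value gives IN[B0] (row B0 above).

Answer: {c, d, e, f}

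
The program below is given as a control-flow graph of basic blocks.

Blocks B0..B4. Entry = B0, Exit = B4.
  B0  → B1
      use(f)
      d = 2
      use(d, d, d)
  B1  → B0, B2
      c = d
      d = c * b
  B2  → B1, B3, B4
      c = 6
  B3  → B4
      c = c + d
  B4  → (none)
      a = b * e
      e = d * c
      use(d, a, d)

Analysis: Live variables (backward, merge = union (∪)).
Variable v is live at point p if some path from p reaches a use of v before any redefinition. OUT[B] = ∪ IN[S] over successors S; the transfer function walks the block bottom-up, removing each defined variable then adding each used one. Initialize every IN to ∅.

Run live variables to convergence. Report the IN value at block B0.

Fixpoint table:
  B0: | IN={b, e, f} | OUT={b, d, e, f}
  B1: | IN={b, d, e, f} | OUT={b, d, e, f}
  B2: | IN={b, d, e, f} | OUT={b, c, d, e, f}
  B3: | IN={b, c, d, e} | OUT={b, c, d, e}
  B4: | IN={b, c, d, e} | OUT={}

Merge at B0: OUT[B0] = IN[B1] = {b, d, e, f}
Applying B0's transfer function to that OUT value gives IN[B0] (row B0 above).

Answer: {b, e, f}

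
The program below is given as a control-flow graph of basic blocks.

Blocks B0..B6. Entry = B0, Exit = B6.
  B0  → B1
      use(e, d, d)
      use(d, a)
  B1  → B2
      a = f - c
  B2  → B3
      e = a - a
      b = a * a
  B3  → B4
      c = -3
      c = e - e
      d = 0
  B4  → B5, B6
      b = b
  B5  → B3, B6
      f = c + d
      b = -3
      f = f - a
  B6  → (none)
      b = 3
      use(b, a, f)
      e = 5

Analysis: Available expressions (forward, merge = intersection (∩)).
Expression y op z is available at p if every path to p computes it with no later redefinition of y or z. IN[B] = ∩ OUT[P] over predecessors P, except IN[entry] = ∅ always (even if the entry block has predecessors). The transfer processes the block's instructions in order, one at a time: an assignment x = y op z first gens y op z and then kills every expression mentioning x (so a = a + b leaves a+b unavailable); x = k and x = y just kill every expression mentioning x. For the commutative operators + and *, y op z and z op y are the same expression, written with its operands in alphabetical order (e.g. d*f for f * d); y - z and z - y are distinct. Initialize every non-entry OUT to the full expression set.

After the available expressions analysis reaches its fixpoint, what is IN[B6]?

Answer: {a*a, a-a, e-e}

Working:
Per-block solution:
  B0:  IN={}  OUT={}
  B1:  IN={}  OUT={f-c}
  B2:  IN={f-c}  OUT={a*a, a-a, f-c}
  B3:  IN={a*a, a-a}  OUT={a*a, a-a, e-e}
  B4:  IN={a*a, a-a, e-e}  OUT={a*a, a-a, e-e}
  B5:  IN={a*a, a-a, e-e}  OUT={a*a, a-a, c+d, e-e}
  B6:  IN={a*a, a-a, e-e}  OUT={a*a, a-a}

Merge at B6: IN[B6] = OUT[B4] ∩ OUT[B5] = {a*a, a-a, e-e}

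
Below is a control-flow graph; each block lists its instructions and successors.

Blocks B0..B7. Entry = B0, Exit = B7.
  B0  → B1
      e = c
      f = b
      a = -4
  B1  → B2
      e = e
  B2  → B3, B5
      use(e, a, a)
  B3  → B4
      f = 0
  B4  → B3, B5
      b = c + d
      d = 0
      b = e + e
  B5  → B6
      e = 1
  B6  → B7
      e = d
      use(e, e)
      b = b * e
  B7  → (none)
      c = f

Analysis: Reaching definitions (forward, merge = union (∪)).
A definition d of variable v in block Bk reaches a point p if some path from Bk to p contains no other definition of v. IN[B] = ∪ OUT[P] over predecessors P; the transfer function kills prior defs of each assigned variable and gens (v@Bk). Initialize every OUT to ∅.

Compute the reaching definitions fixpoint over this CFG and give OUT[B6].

Per-block solution:
  B0:   IN={}   OUT={a@B0, e@B0, f@B0}
  B1:   IN={a@B0, e@B0, f@B0}   OUT={a@B0, e@B1, f@B0}
  B2:   IN={a@B0, e@B1, f@B0}   OUT={a@B0, e@B1, f@B0}
  B3:   IN={a@B0, b@B4, d@B4, e@B1, f@B0, f@B3}   OUT={a@B0, b@B4, d@B4, e@B1, f@B3}
  B4:   IN={a@B0, b@B4, d@B4, e@B1, f@B3}   OUT={a@B0, b@B4, d@B4, e@B1, f@B3}
  B5:   IN={a@B0, b@B4, d@B4, e@B1, f@B0, f@B3}   OUT={a@B0, b@B4, d@B4, e@B5, f@B0, f@B3}
  B6:   IN={a@B0, b@B4, d@B4, e@B5, f@B0, f@B3}   OUT={a@B0, b@B6, d@B4, e@B6, f@B0, f@B3}
  B7:   IN={a@B0, b@B6, d@B4, e@B6, f@B0, f@B3}   OUT={a@B0, b@B6, c@B7, d@B4, e@B6, f@B0, f@B3}

Merge at B6: IN[B6] = OUT[B5] = {a@B0, b@B4, d@B4, e@B5, f@B0, f@B3}
Applying B6's transfer function to that IN value gives OUT[B6] (row B6 above).

Answer: {a@B0, b@B6, d@B4, e@B6, f@B0, f@B3}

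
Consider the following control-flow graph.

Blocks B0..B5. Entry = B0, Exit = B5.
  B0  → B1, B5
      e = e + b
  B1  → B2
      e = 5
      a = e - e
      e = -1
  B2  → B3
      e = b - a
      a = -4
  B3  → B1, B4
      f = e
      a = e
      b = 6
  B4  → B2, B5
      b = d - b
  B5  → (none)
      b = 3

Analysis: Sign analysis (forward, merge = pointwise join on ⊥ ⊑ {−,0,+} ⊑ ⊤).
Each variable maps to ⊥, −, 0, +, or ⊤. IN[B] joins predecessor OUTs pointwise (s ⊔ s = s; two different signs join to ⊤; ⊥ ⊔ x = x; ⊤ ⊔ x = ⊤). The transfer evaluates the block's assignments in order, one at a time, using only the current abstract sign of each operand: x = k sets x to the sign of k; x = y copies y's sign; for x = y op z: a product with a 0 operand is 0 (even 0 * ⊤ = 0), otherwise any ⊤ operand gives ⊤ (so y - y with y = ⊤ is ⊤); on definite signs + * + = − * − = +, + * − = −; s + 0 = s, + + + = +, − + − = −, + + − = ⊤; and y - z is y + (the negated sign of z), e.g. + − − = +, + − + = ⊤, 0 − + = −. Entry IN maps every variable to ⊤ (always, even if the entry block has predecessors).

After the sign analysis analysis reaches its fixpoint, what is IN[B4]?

Converged values:
  B0: | IN=(all ⊤) | OUT=(all ⊤)
  B1: | IN=(all ⊤) | OUT={e:-; rest ⊤}
  B2: | IN=(all ⊤) | OUT={a:-; rest ⊤}
  B3: | IN={a:-; rest ⊤} | OUT={b:+; rest ⊤}
  B4: | IN={b:+; rest ⊤} | OUT=(all ⊤)
  B5: | IN=(all ⊤) | OUT={b:+; rest ⊤}

Merge at B4: IN[B4] = OUT[B3] = {a: ⊤, b: +, c: ⊤, d: ⊤, e: ⊤, f: ⊤}

Answer: {a: ⊤, b: +, c: ⊤, d: ⊤, e: ⊤, f: ⊤}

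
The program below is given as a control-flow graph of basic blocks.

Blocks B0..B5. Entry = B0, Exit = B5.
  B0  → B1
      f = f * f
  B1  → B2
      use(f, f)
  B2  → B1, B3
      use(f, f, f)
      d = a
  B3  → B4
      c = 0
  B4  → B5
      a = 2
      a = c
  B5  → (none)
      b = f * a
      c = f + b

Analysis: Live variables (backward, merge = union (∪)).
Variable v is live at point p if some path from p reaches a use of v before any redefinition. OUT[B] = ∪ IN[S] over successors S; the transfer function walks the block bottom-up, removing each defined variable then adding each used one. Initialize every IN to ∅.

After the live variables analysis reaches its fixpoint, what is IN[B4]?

Fixpoint table:
  B0:  IN={a, f}  OUT={a, f}
  B1:  IN={a, f}  OUT={a, f}
  B2:  IN={a, f}  OUT={a, f}
  B3:  IN={f}  OUT={c, f}
  B4:  IN={c, f}  OUT={a, f}
  B5:  IN={a, f}  OUT={}

Merge at B4: OUT[B4] = IN[B5] = {a, f}
Applying B4's transfer function to that OUT value gives IN[B4] (row B4 above).

Answer: {c, f}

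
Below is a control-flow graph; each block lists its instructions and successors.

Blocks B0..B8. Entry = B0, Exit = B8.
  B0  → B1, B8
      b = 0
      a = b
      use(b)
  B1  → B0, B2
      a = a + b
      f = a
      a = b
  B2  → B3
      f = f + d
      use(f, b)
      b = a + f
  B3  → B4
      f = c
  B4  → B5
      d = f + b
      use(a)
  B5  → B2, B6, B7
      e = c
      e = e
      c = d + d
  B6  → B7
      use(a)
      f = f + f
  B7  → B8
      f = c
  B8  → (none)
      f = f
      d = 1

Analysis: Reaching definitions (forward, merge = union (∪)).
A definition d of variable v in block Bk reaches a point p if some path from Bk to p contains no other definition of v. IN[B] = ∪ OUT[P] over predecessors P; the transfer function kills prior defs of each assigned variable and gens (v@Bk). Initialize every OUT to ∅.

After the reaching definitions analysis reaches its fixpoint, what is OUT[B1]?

Answer: {a@B1, b@B0, f@B1}

Working:
Fixpoint table:
  B0:   IN={a@B1, b@B0, f@B1}   OUT={a@B0, b@B0, f@B1}
  B1:   IN={a@B0, b@B0, f@B1}   OUT={a@B1, b@B0, f@B1}
  B2:   IN={a@B1, b@B0, b@B2, c@B5, d@B4, e@B5, f@B1, f@B3}   OUT={a@B1, b@B2, c@B5, d@B4, e@B5, f@B2}
  B3:   IN={a@B1, b@B2, c@B5, d@B4, e@B5, f@B2}   OUT={a@B1, b@B2, c@B5, d@B4, e@B5, f@B3}
  B4:   IN={a@B1, b@B2, c@B5, d@B4, e@B5, f@B3}   OUT={a@B1, b@B2, c@B5, d@B4, e@B5, f@B3}
  B5:   IN={a@B1, b@B2, c@B5, d@B4, e@B5, f@B3}   OUT={a@B1, b@B2, c@B5, d@B4, e@B5, f@B3}
  B6:   IN={a@B1, b@B2, c@B5, d@B4, e@B5, f@B3}   OUT={a@B1, b@B2, c@B5, d@B4, e@B5, f@B6}
  B7:   IN={a@B1, b@B2, c@B5, d@B4, e@B5, f@B3, f@B6}   OUT={a@B1, b@B2, c@B5, d@B4, e@B5, f@B7}
  B8:   IN={a@B0, a@B1, b@B0, b@B2, c@B5, d@B4, e@B5, f@B1, f@B7}   OUT={a@B0, a@B1, b@B0, b@B2, c@B5, d@B8, e@B5, f@B8}

Merge at B1: IN[B1] = OUT[B0] = {a@B0, b@B0, f@B1}
Applying B1's transfer function to that IN value gives OUT[B1] (row B1 above).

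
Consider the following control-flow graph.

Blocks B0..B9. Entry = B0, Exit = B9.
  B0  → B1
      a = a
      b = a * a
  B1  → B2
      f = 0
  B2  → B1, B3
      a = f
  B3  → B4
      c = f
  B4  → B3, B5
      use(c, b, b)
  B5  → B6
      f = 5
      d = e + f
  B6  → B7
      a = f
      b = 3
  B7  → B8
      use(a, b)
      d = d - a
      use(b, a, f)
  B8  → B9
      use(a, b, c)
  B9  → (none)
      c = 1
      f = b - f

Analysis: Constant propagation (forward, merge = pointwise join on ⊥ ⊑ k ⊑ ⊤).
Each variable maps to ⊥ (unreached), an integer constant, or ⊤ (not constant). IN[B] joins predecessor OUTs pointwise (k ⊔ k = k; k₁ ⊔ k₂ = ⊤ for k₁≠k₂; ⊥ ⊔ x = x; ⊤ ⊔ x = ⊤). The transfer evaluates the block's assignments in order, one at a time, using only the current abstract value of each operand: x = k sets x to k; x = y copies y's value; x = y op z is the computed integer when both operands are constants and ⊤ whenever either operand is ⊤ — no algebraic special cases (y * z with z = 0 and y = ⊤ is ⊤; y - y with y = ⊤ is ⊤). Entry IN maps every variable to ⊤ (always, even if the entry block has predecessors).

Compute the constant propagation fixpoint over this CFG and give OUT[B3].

Fixpoint table:
  B0:  IN=(all ⊤)  OUT=(all ⊤)
  B1:  IN=(all ⊤)  OUT={f:0; rest ⊤}
  B2:  IN={f:0; rest ⊤}  OUT={a:0, f:0; rest ⊤}
  B3:  IN={a:0, f:0; rest ⊤}  OUT={a:0, c:0, f:0; rest ⊤}
  B4:  IN={a:0, c:0, f:0; rest ⊤}  OUT={a:0, c:0, f:0; rest ⊤}
  B5:  IN={a:0, c:0, f:0; rest ⊤}  OUT={a:0, c:0, f:5; rest ⊤}
  B6:  IN={a:0, c:0, f:5; rest ⊤}  OUT={a:5, b:3, c:0, f:5; rest ⊤}
  B7:  IN={a:5, b:3, c:0, f:5; rest ⊤}  OUT={a:5, b:3, c:0, f:5; rest ⊤}
  B8:  IN={a:5, b:3, c:0, f:5; rest ⊤}  OUT={a:5, b:3, c:0, f:5; rest ⊤}
  B9:  IN={a:5, b:3, c:0, f:5; rest ⊤}  OUT={a:5, b:3, c:1, f:-2; rest ⊤}

Merge at B3: IN[B3] = OUT[B2] ⊔ OUT[B4] = {a: 0, b: ⊤, c: ⊤, d: ⊤, e: ⊤, f: 0}
Applying B3's transfer function to that IN value gives OUT[B3] (row B3 above).

Answer: {a: 0, b: ⊤, c: 0, d: ⊤, e: ⊤, f: 0}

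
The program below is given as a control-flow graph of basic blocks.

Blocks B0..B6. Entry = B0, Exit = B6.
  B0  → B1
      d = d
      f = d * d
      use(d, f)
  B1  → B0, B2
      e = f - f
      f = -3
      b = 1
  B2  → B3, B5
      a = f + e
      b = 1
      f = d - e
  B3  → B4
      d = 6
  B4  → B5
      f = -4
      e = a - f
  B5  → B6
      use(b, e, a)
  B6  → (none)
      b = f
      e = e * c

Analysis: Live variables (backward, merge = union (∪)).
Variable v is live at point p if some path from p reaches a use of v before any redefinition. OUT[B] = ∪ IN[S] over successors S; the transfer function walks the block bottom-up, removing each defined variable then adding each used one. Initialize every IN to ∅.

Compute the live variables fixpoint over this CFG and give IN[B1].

Converged values:
  B0:   IN={c, d}   OUT={c, d, f}
  B1:   IN={c, d, f}   OUT={c, d, e, f}
  B2:   IN={c, d, e, f}   OUT={a, b, c, e, f}
  B3:   IN={a, b, c}   OUT={a, b, c}
  B4:   IN={a, b, c}   OUT={a, b, c, e, f}
  B5:   IN={a, b, c, e, f}   OUT={c, e, f}
  B6:   IN={c, e, f}   OUT={}

Merge at B1: OUT[B1] = IN[B0] ⊔ IN[B2] = {c, d, e, f}
Applying B1's transfer function to that OUT value gives IN[B1] (row B1 above).

Answer: {c, d, f}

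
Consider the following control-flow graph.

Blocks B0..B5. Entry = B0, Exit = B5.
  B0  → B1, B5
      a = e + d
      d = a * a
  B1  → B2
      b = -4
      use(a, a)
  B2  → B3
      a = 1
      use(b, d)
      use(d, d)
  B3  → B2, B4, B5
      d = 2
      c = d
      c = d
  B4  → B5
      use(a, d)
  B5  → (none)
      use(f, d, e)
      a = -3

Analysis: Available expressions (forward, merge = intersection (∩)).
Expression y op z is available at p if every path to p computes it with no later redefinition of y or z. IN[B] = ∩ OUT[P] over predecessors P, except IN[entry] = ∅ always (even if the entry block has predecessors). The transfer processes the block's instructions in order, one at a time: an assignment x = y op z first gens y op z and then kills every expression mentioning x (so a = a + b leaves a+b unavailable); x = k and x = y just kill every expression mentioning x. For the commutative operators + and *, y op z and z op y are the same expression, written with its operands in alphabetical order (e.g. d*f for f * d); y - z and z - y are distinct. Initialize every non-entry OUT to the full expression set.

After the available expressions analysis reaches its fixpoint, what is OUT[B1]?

Answer: {a*a}

Trace:
Fixpoint table:
  B0:   IN={}   OUT={a*a}
  B1:   IN={a*a}   OUT={a*a}
  B2:   IN={}   OUT={}
  B3:   IN={}   OUT={}
  B4:   IN={}   OUT={}
  B5:   IN={}   OUT={}

Merge at B1: IN[B1] = OUT[B0] = {a*a}
Applying B1's transfer function to that IN value gives OUT[B1] (row B1 above).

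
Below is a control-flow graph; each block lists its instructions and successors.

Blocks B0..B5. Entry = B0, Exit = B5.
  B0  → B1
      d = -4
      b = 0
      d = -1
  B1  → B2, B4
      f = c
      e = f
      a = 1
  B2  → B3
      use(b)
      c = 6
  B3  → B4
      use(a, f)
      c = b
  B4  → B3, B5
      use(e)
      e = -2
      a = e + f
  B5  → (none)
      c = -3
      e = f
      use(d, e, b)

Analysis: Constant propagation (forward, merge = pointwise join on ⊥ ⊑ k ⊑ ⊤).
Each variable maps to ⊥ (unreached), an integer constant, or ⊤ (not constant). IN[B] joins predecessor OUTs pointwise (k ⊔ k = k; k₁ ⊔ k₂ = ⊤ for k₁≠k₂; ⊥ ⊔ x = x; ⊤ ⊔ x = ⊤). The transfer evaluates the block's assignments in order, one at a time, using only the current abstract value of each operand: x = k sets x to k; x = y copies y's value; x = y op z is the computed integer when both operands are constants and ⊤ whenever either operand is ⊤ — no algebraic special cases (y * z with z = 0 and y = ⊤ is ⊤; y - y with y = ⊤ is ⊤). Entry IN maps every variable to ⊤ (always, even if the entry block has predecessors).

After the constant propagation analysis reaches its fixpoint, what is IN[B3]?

Fixpoint table:
  B0:  IN=(all ⊤)  OUT={b:0, d:-1; rest ⊤}
  B1:  IN={b:0, d:-1; rest ⊤}  OUT={a:1, b:0, d:-1; rest ⊤}
  B2:  IN={a:1, b:0, d:-1; rest ⊤}  OUT={a:1, b:0, c:6, d:-1; rest ⊤}
  B3:  IN={b:0, d:-1; rest ⊤}  OUT={b:0, c:0, d:-1; rest ⊤}
  B4:  IN={b:0, d:-1; rest ⊤}  OUT={b:0, d:-1, e:-2; rest ⊤}
  B5:  IN={b:0, d:-1, e:-2; rest ⊤}  OUT={b:0, c:-3, d:-1; rest ⊤}

Merge at B3: IN[B3] = OUT[B2] ⊔ OUT[B4] = {a: ⊤, b: 0, c: ⊤, d: -1, e: ⊤, f: ⊤}

Answer: {a: ⊤, b: 0, c: ⊤, d: -1, e: ⊤, f: ⊤}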